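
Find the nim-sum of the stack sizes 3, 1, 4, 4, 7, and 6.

3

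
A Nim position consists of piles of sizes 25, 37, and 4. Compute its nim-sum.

Bitwise XOR of the heap sizes:
  011001  (25)
  100101  (37)
  000100  (4)
  ------
  111000  (56)

56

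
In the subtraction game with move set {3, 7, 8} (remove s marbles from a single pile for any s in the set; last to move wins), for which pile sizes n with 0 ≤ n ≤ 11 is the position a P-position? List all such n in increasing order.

0, 1, 2, 6, 11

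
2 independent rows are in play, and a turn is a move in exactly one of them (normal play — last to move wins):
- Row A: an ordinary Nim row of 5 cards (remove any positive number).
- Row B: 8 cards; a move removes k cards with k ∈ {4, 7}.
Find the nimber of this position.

7

Row A is a plain Nim row of size 5, so its Grundy value is 5.
Grundy values for row B (subtraction set {4, 7}):
g(0) = mex{} = 0
g(1) = mex{} = 0
g(2) = mex{} = 0
g(3) = mex{} = 0
g(4) = mex{0} = 1
g(5) = mex{0} = 1
g(6) = mex{0} = 1
g(7) = mex{0} = 1
g(8) = mex{0,1} = 2
So g(8) = 2.
By the Sprague-Grundy theorem, the Grundy value of a sum of independent games is the XOR of the component values.
Combined value = 5 ⊕ 2 = 7.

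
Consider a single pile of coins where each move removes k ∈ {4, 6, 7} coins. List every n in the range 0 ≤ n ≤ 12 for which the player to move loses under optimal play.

0, 1, 2, 3, 11, 12

Build the Grundy sequence with g(k) = mex{g(k−s) : s ∈ {4, 6, 7}, s ≤ k}:
k:     0  1  2  3  4  5  6  7  8  9 10 11 12
g(k):  0  0  0  0  1  1  1  1  2  2  2  0  0
The P-positions (g = 0) in 0..12 are 0, 1, 2, 3, 11, 12.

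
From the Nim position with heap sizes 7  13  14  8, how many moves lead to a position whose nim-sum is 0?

Bitwise XOR of the heap sizes:
  0111  (7)
  1101  (13)
  1110  (14)
  1000  (8)
  ----
  1100  (12)
The overall nim-sum is X = 12. A heap of size p has a winning move iff p XOR X < p (reduce it to p XOR X).
  7: 7 XOR 12 = 11 ≥ 7 — no move.
  13: 13 XOR 12 = 1 < 13 — winning move (to 1).
  14: 14 XOR 12 = 2 < 14 — winning move (to 2).
  8: 8 XOR 12 = 4 < 8 — winning move (to 4).
That gives 3 winning moves.

3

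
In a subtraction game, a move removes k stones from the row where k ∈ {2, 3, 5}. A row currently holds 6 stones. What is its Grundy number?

Build the Grundy sequence with g(k) = mex{g(k−s) : s ∈ {2, 3, 5}, s ≤ k}:
k:     0  1  2  3  4  5  6
g(k):  0  0  1  1  2  2  3
So g(6) = 3.

3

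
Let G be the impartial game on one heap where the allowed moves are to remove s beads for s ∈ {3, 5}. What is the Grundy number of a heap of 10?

Grundy values for subtraction set {3, 5}:
k:     0  1  2  3  4  5  6  7  8  9 10
g(k):  0  0  0  1  1  1  2  2  0  0  0
So g(10) = 0.

0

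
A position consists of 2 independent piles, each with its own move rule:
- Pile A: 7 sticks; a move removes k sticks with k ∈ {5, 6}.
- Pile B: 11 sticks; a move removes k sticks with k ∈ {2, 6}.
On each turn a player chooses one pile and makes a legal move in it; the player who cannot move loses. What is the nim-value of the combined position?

For pile A, compute g(0), g(1), … with moves {5, 6}:
k:     0  1  2  3  4  5  6  7
g(k):  0  0  0  0  0  1  1  1
So g(7) = 1.
Build the Grundy sequence for pile B with g(k) = mex{g(k−s) : s ∈ {2, 6}, s ≤ k}:
k:     0  1  2  3  4  5  6  7  8  9 10 11
g(k):  0  0  1  1  0  0  1  1  0  0  1  1
So g(11) = 1.
The value of a disjunctive sum is the nim-sum of the parts.
Combined value = 1 ⊕ 1 = 0.

0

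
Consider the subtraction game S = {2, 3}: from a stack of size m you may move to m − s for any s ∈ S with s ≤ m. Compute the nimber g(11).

0

Compute g(0), g(1), … for moves {2, 3}:
k:     0  1  2  3  4  5  6  7  8  9 10 11
g(k):  0  0  1  1  2  0  0  1  1  2  0  0
So g(11) = 0.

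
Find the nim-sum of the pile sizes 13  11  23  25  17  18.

11

Nim-sum: 13 ^ 11 ^ 23 ^ 25 ^ 17 ^ 18 = 11.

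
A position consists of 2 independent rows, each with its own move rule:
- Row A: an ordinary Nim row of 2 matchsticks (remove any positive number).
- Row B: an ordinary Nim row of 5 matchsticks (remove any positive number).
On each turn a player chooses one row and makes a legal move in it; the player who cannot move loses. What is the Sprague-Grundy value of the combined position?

Row A is a plain Nim row of size 2, so its Grundy value is 2.
Row B is a plain Nim row of size 5, so its Grundy value is 5.
By the Sprague-Grundy theorem, the Grundy value of a sum of independent games is the XOR of the component values.
Combined value = 2 XOR 5 = 7.

7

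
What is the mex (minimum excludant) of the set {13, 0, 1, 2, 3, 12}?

4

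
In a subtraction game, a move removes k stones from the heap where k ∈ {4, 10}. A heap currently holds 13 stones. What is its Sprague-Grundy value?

Build the Grundy sequence with g(k) = mex{g(k−s) : s ∈ {4, 10}, s ≤ k}:
k:     0  1  2  3  4  5  6  7  8  9 10 11 12 13
g(k):  0  0  0  0  1  1  1  1  0  0  2  2  1  1
So g(13) = 1.

1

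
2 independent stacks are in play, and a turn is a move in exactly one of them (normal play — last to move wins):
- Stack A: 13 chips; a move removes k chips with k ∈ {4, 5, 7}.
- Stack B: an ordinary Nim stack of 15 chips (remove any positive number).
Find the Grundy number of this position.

Grundy values for stack A (subtraction set {4, 5, 7}):
g(0) = mex{} = 0
g(1) = mex{} = 0
g(2) = mex{} = 0
g(3) = mex{} = 0
g(4) = mex{0} = 1
g(5) = mex{0} = 1
g(6) = mex{0} = 1
g(7) = mex{0} = 1
g(8) = mex{0,1} = 2
g(9) = mex{0,1} = 2
g(10) = mex{0,1} = 2
g(11) = mex{1} = 0
g(12) = mex{1,2} = 0
g(13) = mex{1,2} = 0
So g(13) = 0.
Stack B is a plain Nim stack of size 15, so its Grundy value is 15.
The value of a disjunctive sum is the nim-sum of the parts.
Combined value = 0 XOR 15 = 15.

15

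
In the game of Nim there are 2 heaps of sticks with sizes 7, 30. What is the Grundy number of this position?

25

Compute the nim-sum pairwise:
7 ^ 30 = 25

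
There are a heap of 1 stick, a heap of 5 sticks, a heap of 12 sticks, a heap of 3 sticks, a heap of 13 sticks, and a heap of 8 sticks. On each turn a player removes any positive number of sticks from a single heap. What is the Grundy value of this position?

Write each in binary and XOR column by column:
  0001  (1)
  0101  (5)
  1100  (12)
  0011  (3)
  1101  (13)
  1000  (8)
  ----
  1110  (14)

14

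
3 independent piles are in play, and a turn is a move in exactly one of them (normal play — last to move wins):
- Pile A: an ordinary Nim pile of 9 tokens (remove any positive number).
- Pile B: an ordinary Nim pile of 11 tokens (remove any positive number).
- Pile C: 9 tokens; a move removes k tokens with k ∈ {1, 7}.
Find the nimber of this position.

Pile A is a plain Nim pile of size 9, so its Grundy value is 9.
Pile B is a plain Nim pile of size 11, so its Grundy value is 11.
For pile C, compute g(0), g(1), … with moves {1, 7}:
k:     0  1  2  3  4  5  6  7  8  9
g(k):  0  1  0  1  0  1  0  1  0  1
So g(9) = 1.
The value of a disjunctive sum is the nim-sum of the parts.
Combined value = 9 XOR 11 XOR 1 = 3.

3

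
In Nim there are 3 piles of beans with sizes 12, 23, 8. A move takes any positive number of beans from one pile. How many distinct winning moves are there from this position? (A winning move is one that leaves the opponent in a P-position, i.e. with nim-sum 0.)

In binary:
  01100  (12)
  10111  (23)
  01000  (8)
  -----
  10011  (19)
The overall nim-sum is X = 19. A pile of size p has a winning move iff p XOR X < p (reduce it to p XOR X).
  12: 12 XOR 19 = 31 ≥ 12 — no move.
  23: 23 XOR 19 = 4 < 23 — winning move (to 4).
  8: 8 XOR 19 = 27 ≥ 8 — no move.
That gives 1 winning move.

1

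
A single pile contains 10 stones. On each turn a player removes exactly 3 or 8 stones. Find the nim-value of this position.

1

Grundy values for subtraction set {3, 8}:
k:     0  1  2  3  4  5  6  7  8  9 10
g(k):  0  0  0  1  1  1  0  0  2  1  1
So g(10) = 1.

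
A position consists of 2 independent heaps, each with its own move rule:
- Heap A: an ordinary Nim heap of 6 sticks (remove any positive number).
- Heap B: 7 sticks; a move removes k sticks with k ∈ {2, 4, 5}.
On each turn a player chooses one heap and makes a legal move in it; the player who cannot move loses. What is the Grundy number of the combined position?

6

Heap A is a plain Nim heap of size 6, so its Grundy value is 6.
Build the Grundy sequence for heap B with g(k) = mex{g(k−s) : s ∈ {2, 4, 5}, s ≤ k}:
k:     0  1  2  3  4  5  6  7
g(k):  0  0  1  1  2  2  3  0
So g(7) = 0.
By the Sprague-Grundy theorem, the Grundy value of a sum of independent games is the XOR of the component values.
Combined value = 6 XOR 0 = 6.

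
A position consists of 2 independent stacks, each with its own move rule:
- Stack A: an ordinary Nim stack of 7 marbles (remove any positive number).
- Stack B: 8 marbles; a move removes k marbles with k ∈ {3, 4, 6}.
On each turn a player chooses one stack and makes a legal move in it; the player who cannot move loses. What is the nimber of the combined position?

5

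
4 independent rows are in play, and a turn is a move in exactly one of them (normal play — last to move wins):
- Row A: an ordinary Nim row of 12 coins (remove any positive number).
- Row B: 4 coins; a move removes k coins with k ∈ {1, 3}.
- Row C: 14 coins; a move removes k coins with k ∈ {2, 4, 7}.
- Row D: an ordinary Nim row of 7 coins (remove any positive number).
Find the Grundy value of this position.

10

Row A is a plain Nim row of size 12, so its Grundy value is 12.
Build the Grundy sequence for row B with g(k) = mex{g(k−s) : s ∈ {1, 3}, s ≤ k}:
k:     0  1  2  3  4
g(k):  0  1  0  1  0
So g(4) = 0.
Grundy values for row C (subtraction set {2, 4, 7}):
g(0) = mex{} = 0
g(1) = mex{} = 0
g(2) = mex{0} = 1
g(3) = mex{0} = 1
g(4) = mex{0,1} = 2
g(5) = mex{0,1} = 2
g(6) = mex{1,2} = 0
g(7) = mex{0,1,2} = 3
g(8) = mex{0,2} = 1
g(9) = mex{1,2,3} = 0
g(10) = mex{0,1} = 2
g(11) = mex{0,2,3} = 1
g(12) = mex{1,2} = 0
g(13) = mex{0,1} = 2
g(14) = mex{0,2,3} = 1
So g(14) = 1.
Row D is a plain Nim row of size 7, so its Grundy value is 7.
By the Sprague-Grundy theorem, the Grundy value of a sum of independent games is the XOR of the component values.
Combined value = 12 XOR 0 XOR 1 XOR 7 = 10.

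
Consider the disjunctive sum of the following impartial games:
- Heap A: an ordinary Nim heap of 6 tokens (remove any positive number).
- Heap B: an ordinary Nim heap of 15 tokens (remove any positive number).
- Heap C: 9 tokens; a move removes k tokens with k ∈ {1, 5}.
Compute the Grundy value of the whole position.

8

Heap A is a plain Nim heap of size 6, so its Grundy value is 6.
Heap B is a plain Nim heap of size 15, so its Grundy value is 15.
Build the Grundy sequence for heap C with g(k) = mex{g(k−s) : s ∈ {1, 5}, s ≤ k}:
g(0) = mex{} = 0
g(1) = mex{0} = 1
g(2) = mex{1} = 0
g(3) = mex{0} = 1
g(4) = mex{1} = 0
g(5) = mex{0} = 1
g(6) = mex{1} = 0
g(7) = mex{0} = 1
g(8) = mex{1} = 0
g(9) = mex{0} = 1
So g(9) = 1.
By the Sprague-Grundy theorem, the Grundy value of a sum of independent games is the XOR of the component values.
Combined value = 6 ⊕ 15 ⊕ 1 = 8.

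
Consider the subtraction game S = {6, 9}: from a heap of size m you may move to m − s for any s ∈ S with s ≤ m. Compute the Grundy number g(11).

1

Build the Grundy sequence with g(k) = mex{g(k−s) : s ∈ {6, 9}, s ≤ k}:
g(0) = mex{} = 0
g(1) = mex{} = 0
g(2) = mex{} = 0
g(3) = mex{} = 0
g(4) = mex{} = 0
g(5) = mex{} = 0
g(6) = mex{0} = 1
g(7) = mex{0} = 1
g(8) = mex{0} = 1
g(9) = mex{0} = 1
g(10) = mex{0} = 1
g(11) = mex{0} = 1
So g(11) = 1.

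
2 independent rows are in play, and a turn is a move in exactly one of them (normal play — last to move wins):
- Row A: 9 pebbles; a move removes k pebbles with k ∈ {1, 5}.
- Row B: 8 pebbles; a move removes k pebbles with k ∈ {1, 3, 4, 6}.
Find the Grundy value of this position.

For row A, compute g(0), g(1), … with moves {1, 5}:
g(0) = mex{} = 0
g(1) = mex{0} = 1
g(2) = mex{1} = 0
g(3) = mex{0} = 1
g(4) = mex{1} = 0
g(5) = mex{0} = 1
g(6) = mex{1} = 0
g(7) = mex{0} = 1
g(8) = mex{1} = 0
g(9) = mex{0} = 1
So g(9) = 1.
Grundy values for row B (subtraction set {1, 3, 4, 6}):
g(0) = mex{} = 0
g(1) = mex{0} = 1
g(2) = mex{1} = 0
g(3) = mex{0} = 1
g(4) = mex{0,1} = 2
g(5) = mex{0,1,2} = 3
g(6) = mex{0,1,3} = 2
g(7) = mex{1,2} = 0
g(8) = mex{0,2,3} = 1
So g(8) = 1.
By the Sprague-Grundy theorem, the Grundy value of a sum of independent games is the XOR of the component values.
Combined value = 1 ⊕ 1 = 0.

0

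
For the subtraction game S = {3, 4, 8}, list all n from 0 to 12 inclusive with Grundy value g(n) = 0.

0, 1, 2, 7, 12

Build the Grundy sequence with g(k) = mex{g(k−s) : s ∈ {3, 4, 8}, s ≤ k}:
k:     0  1  2  3  4  5  6  7  8  9 10 11 12
g(k):  0  0  0  1  1  1  2  0  2  3  1  3  0
The P-positions (g = 0) in 0..12 are 0, 1, 2, 7, 12.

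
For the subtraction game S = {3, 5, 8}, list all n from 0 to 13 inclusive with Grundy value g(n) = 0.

0, 1, 2, 11, 12, 13

Compute g(0), g(1), … for moves {3, 5, 8}:
k:     0  1  2  3  4  5  6  7  8  9 10 11 12 13
g(k):  0  0  0  1  1  1  2  2  2  3  3  0  0  0
The P-positions (g = 0) in 0..13 are 0, 1, 2, 11, 12, 13.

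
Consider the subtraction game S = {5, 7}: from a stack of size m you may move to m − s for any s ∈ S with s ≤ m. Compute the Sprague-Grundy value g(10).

Compute g(0), g(1), … for moves {5, 7}:
g(0) = mex{} = 0
g(1) = mex{} = 0
g(2) = mex{} = 0
g(3) = mex{} = 0
g(4) = mex{} = 0
g(5) = mex{0} = 1
g(6) = mex{0} = 1
g(7) = mex{0} = 1
g(8) = mex{0} = 1
g(9) = mex{0} = 1
g(10) = mex{0,1} = 2
So g(10) = 2.

2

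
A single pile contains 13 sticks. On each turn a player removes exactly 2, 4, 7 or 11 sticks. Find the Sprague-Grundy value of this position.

Compute g(0), g(1), … for moves {2, 4, 7, 11}:
k:     0  1  2  3  4  5  6  7  8  9 10 11 12 13
g(k):  0  0  1  1  2  2  0  3  1  0  2  1  3  2
So g(13) = 2.

2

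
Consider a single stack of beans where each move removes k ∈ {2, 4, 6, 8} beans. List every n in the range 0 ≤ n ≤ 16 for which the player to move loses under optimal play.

Grundy values for subtraction set {2, 4, 6, 8}:
k:     0  1  2  3  4  5  6  7  8  9 10 11 12 13 14 15 16
g(k):  0  0  1  1  2  2  3  3  4  4  0  0  1  1  2  2  3
The P-positions (g = 0) in 0..16 are 0, 1, 10, 11.

0, 1, 10, 11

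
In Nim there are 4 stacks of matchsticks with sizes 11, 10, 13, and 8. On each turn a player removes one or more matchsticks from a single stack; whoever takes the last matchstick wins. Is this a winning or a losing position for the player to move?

Compute the nim-sum pairwise:
11 ^ 10 = 1
1 ^ 13 = 12
12 ^ 8 = 4
The nim-sum is 4 ≠ 0, so this is an N-position: the player to move can win.

Winning position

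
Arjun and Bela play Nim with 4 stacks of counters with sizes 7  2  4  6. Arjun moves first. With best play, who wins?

Arjun wins

Write each in binary and XOR column by column:
  111  (7)
  010  (2)
  100  (4)
  110  (6)
  ---
  111  (7)
The nim-sum is 7 ≠ 0, so this is an N-position: the player to move can win; Arjun has a winning move.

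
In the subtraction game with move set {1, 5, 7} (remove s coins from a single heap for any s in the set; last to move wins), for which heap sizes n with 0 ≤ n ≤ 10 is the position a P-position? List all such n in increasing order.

Grundy values for subtraction set {1, 5, 7}:
k:     0  1  2  3  4  5  6  7  8  9 10
g(k):  0  1  0  1  0  1  0  1  0  1  0
The P-positions (g = 0) in 0..10 are 0, 2, 4, 6, 8, 10.

0, 2, 4, 6, 8, 10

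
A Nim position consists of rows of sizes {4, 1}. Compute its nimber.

5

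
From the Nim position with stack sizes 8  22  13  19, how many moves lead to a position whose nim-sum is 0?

0

Nim-sum: 8 ⊕ 22 ⊕ 13 ⊕ 19 = 0.
The nim-sum is already 0, so every move leaves a nonzero nim-sum — there are no winning moves.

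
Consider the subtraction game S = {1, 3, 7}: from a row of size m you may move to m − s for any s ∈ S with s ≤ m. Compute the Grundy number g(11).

1

Grundy values for subtraction set {1, 3, 7}:
g(0) = mex{} = 0
g(1) = mex{0} = 1
g(2) = mex{1} = 0
g(3) = mex{0} = 1
g(4) = mex{1} = 0
g(5) = mex{0} = 1
g(6) = mex{1} = 0
g(7) = mex{0} = 1
g(8) = mex{1} = 0
g(9) = mex{0} = 1
g(10) = mex{1} = 0
g(11) = mex{0} = 1
So g(11) = 1.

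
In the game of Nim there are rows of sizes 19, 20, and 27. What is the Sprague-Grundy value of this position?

28

Bitwise XOR of the heap sizes:
  10011  (19)
  10100  (20)
  11011  (27)
  -----
  11100  (28)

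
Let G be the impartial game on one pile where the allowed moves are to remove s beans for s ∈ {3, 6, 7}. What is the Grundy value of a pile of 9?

3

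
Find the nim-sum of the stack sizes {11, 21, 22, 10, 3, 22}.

23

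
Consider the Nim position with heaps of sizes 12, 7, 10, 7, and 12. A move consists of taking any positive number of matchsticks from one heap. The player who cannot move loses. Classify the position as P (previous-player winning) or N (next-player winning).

Nim-sum: 12 ^ 7 ^ 10 ^ 7 ^ 12 = 10.
The nim-sum is 10 ≠ 0, so this is an N-position: the player to move can win.

N-position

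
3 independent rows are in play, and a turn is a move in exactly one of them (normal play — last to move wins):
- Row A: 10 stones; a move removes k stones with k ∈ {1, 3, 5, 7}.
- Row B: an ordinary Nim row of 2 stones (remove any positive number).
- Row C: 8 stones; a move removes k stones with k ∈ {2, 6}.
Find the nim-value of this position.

2

Build the Grundy sequence for row A with g(k) = mex{g(k−s) : s ∈ {1, 3, 5, 7}, s ≤ k}:
g(0) = mex{} = 0
g(1) = mex{0} = 1
g(2) = mex{1} = 0
g(3) = mex{0} = 1
g(4) = mex{1} = 0
g(5) = mex{0} = 1
g(6) = mex{1} = 0
g(7) = mex{0} = 1
g(8) = mex{1} = 0
g(9) = mex{0} = 1
g(10) = mex{1} = 0
So g(10) = 0.
Row B is a plain Nim row of size 2, so its Grundy value is 2.
Grundy values for row C (subtraction set {2, 6}):
k:     0  1  2  3  4  5  6  7  8
g(k):  0  0  1  1  0  0  1  1  0
So g(8) = 0.
The value of a disjunctive sum is the nim-sum of the parts.
Combined value = 0 XOR 2 XOR 0 = 2.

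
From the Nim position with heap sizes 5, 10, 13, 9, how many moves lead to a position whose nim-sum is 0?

3

In binary:
  0101  (5)
  1010  (10)
  1101  (13)
  1001  (9)
  ----
  1011  (11)
The overall nim-sum is X = 11. A heap of size p has a winning move iff p XOR X < p (reduce it to p XOR X).
  5: 5 XOR 11 = 14 ≥ 5 — no move.
  10: 10 XOR 11 = 1 < 10 — winning move (to 1).
  13: 13 XOR 11 = 6 < 13 — winning move (to 6).
  9: 9 XOR 11 = 2 < 9 — winning move (to 2).
That gives 3 winning moves.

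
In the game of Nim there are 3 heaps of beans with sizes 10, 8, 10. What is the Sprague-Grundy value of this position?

8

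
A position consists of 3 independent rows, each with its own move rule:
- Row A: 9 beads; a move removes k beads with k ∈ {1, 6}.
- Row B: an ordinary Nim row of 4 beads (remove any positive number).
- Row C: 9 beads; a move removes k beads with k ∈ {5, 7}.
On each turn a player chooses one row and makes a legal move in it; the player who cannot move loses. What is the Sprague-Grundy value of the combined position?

5

Build the Grundy sequence for row A with g(k) = mex{g(k−s) : s ∈ {1, 6}, s ≤ k}:
k:     0  1  2  3  4  5  6  7  8  9
g(k):  0  1  0  1  0  1  2  0  1  0
So g(9) = 0.
Row B is a plain Nim row of size 4, so its Grundy value is 4.
Build the Grundy sequence for row C with g(k) = mex{g(k−s) : s ∈ {5, 7}, s ≤ k}:
k:     0  1  2  3  4  5  6  7  8  9
g(k):  0  0  0  0  0  1  1  1  1  1
So g(9) = 1.
By the Sprague-Grundy theorem, the Grundy value of a sum of independent games is the XOR of the component values.
Combined value = 0 ⊕ 4 ⊕ 1 = 5.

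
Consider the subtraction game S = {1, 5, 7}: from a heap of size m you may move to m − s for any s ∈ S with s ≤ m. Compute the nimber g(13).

Build the Grundy sequence with g(k) = mex{g(k−s) : s ∈ {1, 5, 7}, s ≤ k}:
g(0) = mex{} = 0
g(1) = mex{0} = 1
g(2) = mex{1} = 0
g(3) = mex{0} = 1
g(4) = mex{1} = 0
g(5) = mex{0} = 1
g(6) = mex{1} = 0
g(7) = mex{0} = 1
g(8) = mex{1} = 0
g(9) = mex{0} = 1
g(10) = mex{1} = 0
g(11) = mex{0} = 1
g(12) = mex{1} = 0
g(13) = mex{0} = 1
So g(13) = 1.

1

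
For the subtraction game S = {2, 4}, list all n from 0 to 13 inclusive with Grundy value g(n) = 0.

0, 1, 6, 7, 12, 13

Grundy values for subtraction set {2, 4}:
g(0) = mex{} = 0
g(1) = mex{} = 0
g(2) = mex{0} = 1
g(3) = mex{0} = 1
g(4) = mex{0,1} = 2
g(5) = mex{0,1} = 2
g(6) = mex{1,2} = 0
g(7) = mex{1,2} = 0
g(8) = mex{0,2} = 1
g(9) = mex{0,2} = 1
g(10) = mex{0,1} = 2
g(11) = mex{0,1} = 2
g(12) = mex{1,2} = 0
g(13) = mex{1,2} = 0
The P-positions (g = 0) in 0..13 are 0, 1, 6, 7, 12, 13.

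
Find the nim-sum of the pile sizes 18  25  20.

Bitwise XOR of the heap sizes:
  10010  (18)
  11001  (25)
  10100  (20)
  -----
  11111  (31)

31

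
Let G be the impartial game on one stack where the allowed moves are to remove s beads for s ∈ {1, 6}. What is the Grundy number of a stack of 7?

Build the Grundy sequence with g(k) = mex{g(k−s) : s ∈ {1, 6}, s ≤ k}:
k:     0  1  2  3  4  5  6  7
g(k):  0  1  0  1  0  1  2  0
So g(7) = 0.

0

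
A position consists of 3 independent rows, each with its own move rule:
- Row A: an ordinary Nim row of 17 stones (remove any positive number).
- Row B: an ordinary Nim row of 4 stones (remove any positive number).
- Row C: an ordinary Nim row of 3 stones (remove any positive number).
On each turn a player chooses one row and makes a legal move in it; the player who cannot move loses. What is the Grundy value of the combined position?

22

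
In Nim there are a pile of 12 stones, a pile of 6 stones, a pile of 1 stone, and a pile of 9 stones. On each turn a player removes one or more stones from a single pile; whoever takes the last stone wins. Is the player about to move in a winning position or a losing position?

Winning position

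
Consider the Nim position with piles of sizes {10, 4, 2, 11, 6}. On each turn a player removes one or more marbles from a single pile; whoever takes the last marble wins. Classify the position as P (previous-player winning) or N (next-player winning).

Nim-sum: 10 ⊕ 4 ⊕ 2 ⊕ 11 ⊕ 6 = 1.
The nim-sum is 1 ≠ 0, so this is an N-position: the player to move can win.

N-position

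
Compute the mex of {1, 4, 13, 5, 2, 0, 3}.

6

The values 0, 1, 2, 3, 4, 5 are all present; 6 is the first non-negative integer missing from the set.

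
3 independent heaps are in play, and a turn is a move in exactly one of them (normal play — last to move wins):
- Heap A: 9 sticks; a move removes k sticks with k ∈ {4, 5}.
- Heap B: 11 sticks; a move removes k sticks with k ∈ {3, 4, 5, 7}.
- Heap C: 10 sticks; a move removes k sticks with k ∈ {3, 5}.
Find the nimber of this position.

Build the Grundy sequence for heap A with g(k) = mex{g(k−s) : s ∈ {4, 5}, s ≤ k}:
g(0) = mex{} = 0
g(1) = mex{} = 0
g(2) = mex{} = 0
g(3) = mex{} = 0
g(4) = mex{0} = 1
g(5) = mex{0} = 1
g(6) = mex{0} = 1
g(7) = mex{0} = 1
g(8) = mex{0,1} = 2
g(9) = mex{1} = 0
So g(9) = 0.
For heap B, compute g(0), g(1), … with moves {3, 4, 5, 7}:
g(0) = mex{} = 0
g(1) = mex{} = 0
g(2) = mex{} = 0
g(3) = mex{0} = 1
g(4) = mex{0} = 1
g(5) = mex{0} = 1
g(6) = mex{0,1} = 2
g(7) = mex{0,1} = 2
g(8) = mex{0,1} = 2
g(9) = mex{0,1,2} = 3
g(10) = mex{1,2} = 0
g(11) = mex{1,2} = 0
So g(11) = 0.
Build the Grundy sequence for heap C with g(k) = mex{g(k−s) : s ∈ {3, 5}, s ≤ k}:
k:     0  1  2  3  4  5  6  7  8  9 10
g(k):  0  0  0  1  1  1  2  2  0  0  0
So g(10) = 0.
The value of a disjunctive sum is the nim-sum of the parts.
Combined value = 0 ⊕ 0 ⊕ 0 = 0.

0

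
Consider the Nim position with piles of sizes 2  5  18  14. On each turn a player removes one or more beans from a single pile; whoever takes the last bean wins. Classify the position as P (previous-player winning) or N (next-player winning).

N-position

Compute the nim-sum pairwise:
2 ⊕ 5 = 7
7 ⊕ 18 = 21
21 ⊕ 14 = 27
The nim-sum is 27 ≠ 0, so this is an N-position: the player to move can win.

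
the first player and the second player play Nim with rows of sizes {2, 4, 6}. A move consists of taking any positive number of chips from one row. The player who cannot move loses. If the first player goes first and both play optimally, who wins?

Compute the nim-sum pairwise:
2 ⊕ 4 = 6
6 ⊕ 6 = 0
The nim-sum is 0, so this is a P-position: the player to move is in a losing position under optimal play; the first player is about to move from it and so loses — the second player wins.

the second player wins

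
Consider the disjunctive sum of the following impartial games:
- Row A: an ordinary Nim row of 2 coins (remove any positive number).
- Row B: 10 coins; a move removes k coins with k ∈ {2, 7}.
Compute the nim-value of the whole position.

Row A is a plain Nim row of size 2, so its Grundy value is 2.
Build the Grundy sequence for row B with g(k) = mex{g(k−s) : s ∈ {2, 7}, s ≤ k}:
k:     0  1  2  3  4  5  6  7  8  9 10
g(k):  0  0  1  1  0  0  1  1  2  0  0
So g(10) = 0.
By the Sprague-Grundy theorem, the Grundy value of a sum of independent games is the XOR of the component values.
Combined value = 2 ⊕ 0 = 2.

2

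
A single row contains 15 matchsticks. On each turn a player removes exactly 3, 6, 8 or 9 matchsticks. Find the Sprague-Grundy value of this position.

1

Build the Grundy sequence with g(k) = mex{g(k−s) : s ∈ {3, 6, 8, 9}, s ≤ k}:
k:     0  1  2  3  4  5  6  7  8  9 10 11 12 13 14 15
g(k):  0  0  0  1  1  1  2  2  2  3  3  3  0  0  0  1
So g(15) = 1.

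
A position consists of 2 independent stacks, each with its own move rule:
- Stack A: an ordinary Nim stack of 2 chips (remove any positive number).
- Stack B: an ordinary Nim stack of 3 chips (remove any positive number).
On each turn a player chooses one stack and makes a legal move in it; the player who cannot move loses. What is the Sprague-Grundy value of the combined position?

1

Stack A is a plain Nim stack of size 2, so its Grundy value is 2.
Stack B is a plain Nim stack of size 3, so its Grundy value is 3.
The value of a disjunctive sum is the nim-sum of the parts.
Combined value = 2 XOR 3 = 1.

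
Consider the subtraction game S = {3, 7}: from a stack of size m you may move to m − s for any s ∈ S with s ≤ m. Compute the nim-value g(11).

0

Build the Grundy sequence with g(k) = mex{g(k−s) : s ∈ {3, 7}, s ≤ k}:
k:     0  1  2  3  4  5  6  7  8  9 10 11
g(k):  0  0  0  1  1  1  0  2  2  1  0  0
So g(11) = 0.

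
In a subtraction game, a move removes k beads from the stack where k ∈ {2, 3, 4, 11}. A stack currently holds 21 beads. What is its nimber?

Build the Grundy sequence with g(k) = mex{g(k−s) : s ∈ {2, 3, 4, 11}, s ≤ k}:
k:     0  1  2  3  4  5  6  7  8  9 10 11 12 13 14 15 16 17 18 19 20 21
g(k):  0  0  1  1  2  2  0  0  1  1  2  2  3  0  0  1  1  2  2  0  0  1
So g(21) = 1.

1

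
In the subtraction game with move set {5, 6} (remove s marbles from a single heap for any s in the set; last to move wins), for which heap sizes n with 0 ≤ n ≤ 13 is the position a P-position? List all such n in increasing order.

Build the Grundy sequence with g(k) = mex{g(k−s) : s ∈ {5, 6}, s ≤ k}:
g(0) = mex{} = 0
g(1) = mex{} = 0
g(2) = mex{} = 0
g(3) = mex{} = 0
g(4) = mex{} = 0
g(5) = mex{0} = 1
g(6) = mex{0} = 1
g(7) = mex{0} = 1
g(8) = mex{0} = 1
g(9) = mex{0} = 1
g(10) = mex{0,1} = 2
g(11) = mex{1} = 0
g(12) = mex{1} = 0
g(13) = mex{1} = 0
The P-positions (g = 0) in 0..13 are 0, 1, 2, 3, 4, 11, 12, 13.

0, 1, 2, 3, 4, 11, 12, 13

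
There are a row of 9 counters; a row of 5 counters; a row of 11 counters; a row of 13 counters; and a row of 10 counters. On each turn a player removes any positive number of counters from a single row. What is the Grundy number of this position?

Compute the nim-sum pairwise:
9 XOR 5 = 12
12 XOR 11 = 7
7 XOR 13 = 10
10 XOR 10 = 0

0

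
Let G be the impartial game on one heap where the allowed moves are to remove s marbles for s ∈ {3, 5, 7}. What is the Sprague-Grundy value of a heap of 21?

0

Build the Grundy sequence with g(k) = mex{g(k−s) : s ∈ {3, 5, 7}, s ≤ k}:
k:     0  1  2  3  4  5  6  7  8  9 10 11 12 13 14 15 16 17 18 19 20 21
g(k):  0  0  0  1  1  1  2  2  2  3  0  0  0  1  1  1  2  2  2  3  0  0
So g(21) = 0.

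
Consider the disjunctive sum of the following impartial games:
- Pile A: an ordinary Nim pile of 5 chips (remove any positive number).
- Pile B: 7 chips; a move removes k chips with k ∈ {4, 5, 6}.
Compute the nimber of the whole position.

Pile A is a plain Nim pile of size 5, so its Grundy value is 5.
Build the Grundy sequence for pile B with g(k) = mex{g(k−s) : s ∈ {4, 5, 6}, s ≤ k}:
g(0) = mex{} = 0
g(1) = mex{} = 0
g(2) = mex{} = 0
g(3) = mex{} = 0
g(4) = mex{0} = 1
g(5) = mex{0} = 1
g(6) = mex{0} = 1
g(7) = mex{0} = 1
So g(7) = 1.
By the Sprague-Grundy theorem, the Grundy value of a sum of independent games is the XOR of the component values.
Combined value = 5 ⊕ 1 = 4.

4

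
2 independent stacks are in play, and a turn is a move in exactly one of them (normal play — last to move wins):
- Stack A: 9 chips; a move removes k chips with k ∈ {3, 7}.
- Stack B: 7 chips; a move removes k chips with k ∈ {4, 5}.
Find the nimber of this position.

0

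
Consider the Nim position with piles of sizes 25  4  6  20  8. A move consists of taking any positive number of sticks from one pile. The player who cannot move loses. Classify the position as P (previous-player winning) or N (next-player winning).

N-position

Nim-sum: 25 ⊕ 4 ⊕ 6 ⊕ 20 ⊕ 8 = 7.
The nim-sum is 7 ≠ 0, so this is an N-position: the player to move can win.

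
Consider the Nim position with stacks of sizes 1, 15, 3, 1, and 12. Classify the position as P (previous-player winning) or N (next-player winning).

P-position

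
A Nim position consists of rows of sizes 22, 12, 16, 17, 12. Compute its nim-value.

23

In binary:
  10110  (22)
  01100  (12)
  10000  (16)
  10001  (17)
  01100  (12)
  -----
  10111  (23)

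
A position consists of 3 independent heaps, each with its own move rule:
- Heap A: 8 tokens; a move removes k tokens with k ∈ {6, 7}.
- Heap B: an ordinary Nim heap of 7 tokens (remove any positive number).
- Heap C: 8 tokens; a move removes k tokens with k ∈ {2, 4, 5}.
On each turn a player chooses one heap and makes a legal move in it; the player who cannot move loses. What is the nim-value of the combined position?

6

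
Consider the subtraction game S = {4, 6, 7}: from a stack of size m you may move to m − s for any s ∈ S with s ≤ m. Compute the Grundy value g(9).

Build the Grundy sequence with g(k) = mex{g(k−s) : s ∈ {4, 6, 7}, s ≤ k}:
k:     0  1  2  3  4  5  6  7  8  9
g(k):  0  0  0  0  1  1  1  1  2  2
So g(9) = 2.

2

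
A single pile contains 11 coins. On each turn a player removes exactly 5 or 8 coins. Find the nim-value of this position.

2

Compute g(0), g(1), … for moves {5, 8}:
g(0) = mex{} = 0
g(1) = mex{} = 0
g(2) = mex{} = 0
g(3) = mex{} = 0
g(4) = mex{} = 0
g(5) = mex{0} = 1
g(6) = mex{0} = 1
g(7) = mex{0} = 1
g(8) = mex{0} = 1
g(9) = mex{0} = 1
g(10) = mex{0,1} = 2
g(11) = mex{0,1} = 2
So g(11) = 2.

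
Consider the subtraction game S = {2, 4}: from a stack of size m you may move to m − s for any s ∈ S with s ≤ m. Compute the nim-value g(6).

Grundy values for subtraction set {2, 4}:
k:     0  1  2  3  4  5  6
g(k):  0  0  1  1  2  2  0
So g(6) = 0.

0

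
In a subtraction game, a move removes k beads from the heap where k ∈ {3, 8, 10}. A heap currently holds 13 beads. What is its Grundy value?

Grundy values for subtraction set {3, 8, 10}:
k:     0  1  2  3  4  5  6  7  8  9 10 11 12 13
g(k):  0  0  0  1  1  1  0  0  2  1  1  3  2  0
So g(13) = 0.

0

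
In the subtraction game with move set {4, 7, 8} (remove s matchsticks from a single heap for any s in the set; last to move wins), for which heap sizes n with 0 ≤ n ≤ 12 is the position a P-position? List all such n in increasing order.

0, 1, 2, 3, 12

Build the Grundy sequence with g(k) = mex{g(k−s) : s ∈ {4, 7, 8}, s ≤ k}:
g(0) = mex{} = 0
g(1) = mex{} = 0
g(2) = mex{} = 0
g(3) = mex{} = 0
g(4) = mex{0} = 1
g(5) = mex{0} = 1
g(6) = mex{0} = 1
g(7) = mex{0} = 1
g(8) = mex{0,1} = 2
g(9) = mex{0,1} = 2
g(10) = mex{0,1} = 2
g(11) = mex{0,1} = 2
g(12) = mex{1,2} = 0
The P-positions (g = 0) in 0..12 are 0, 1, 2, 3, 12.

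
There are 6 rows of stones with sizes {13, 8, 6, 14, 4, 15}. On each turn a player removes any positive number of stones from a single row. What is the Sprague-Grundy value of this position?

6

Nim-sum: 13 XOR 8 XOR 6 XOR 14 XOR 4 XOR 15 = 6.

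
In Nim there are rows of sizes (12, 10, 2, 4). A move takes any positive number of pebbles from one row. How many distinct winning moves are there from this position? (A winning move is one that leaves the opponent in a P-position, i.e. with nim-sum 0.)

Write each in binary and XOR column by column:
  1100  (12)
  1010  (10)
  0010  (2)
  0100  (4)
  ----
  0000  (0)
The nim-sum is already 0, so every move leaves a nonzero nim-sum — there are no winning moves.

0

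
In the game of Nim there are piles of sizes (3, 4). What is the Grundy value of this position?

Bitwise XOR of the heap sizes:
  011  (3)
  100  (4)
  ---
  111  (7)

7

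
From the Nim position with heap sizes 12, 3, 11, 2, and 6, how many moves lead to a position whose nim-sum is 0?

0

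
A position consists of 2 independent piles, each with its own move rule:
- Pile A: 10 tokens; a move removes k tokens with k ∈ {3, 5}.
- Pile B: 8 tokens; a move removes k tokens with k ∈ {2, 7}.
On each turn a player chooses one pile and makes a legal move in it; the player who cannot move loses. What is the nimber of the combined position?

Grundy values for pile A (subtraction set {3, 5}):
k:     0  1  2  3  4  5  6  7  8  9 10
g(k):  0  0  0  1  1  1  2  2  0  0  0
So g(10) = 0.
Build the Grundy sequence for pile B with g(k) = mex{g(k−s) : s ∈ {2, 7}, s ≤ k}:
k:     0  1  2  3  4  5  6  7  8
g(k):  0  0  1  1  0  0  1  1  2
So g(8) = 2.
By the Sprague-Grundy theorem, the Grundy value of a sum of independent games is the XOR of the component values.
Combined value = 0 XOR 2 = 2.

2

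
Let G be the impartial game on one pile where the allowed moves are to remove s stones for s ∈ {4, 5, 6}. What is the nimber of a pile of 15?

Build the Grundy sequence with g(k) = mex{g(k−s) : s ∈ {4, 5, 6}, s ≤ k}:
k:     0  1  2  3  4  5  6  7  8  9 10 11 12 13 14 15
g(k):  0  0  0  0  1  1  1  1  2  2  0  0  0  0  1  1
So g(15) = 1.

1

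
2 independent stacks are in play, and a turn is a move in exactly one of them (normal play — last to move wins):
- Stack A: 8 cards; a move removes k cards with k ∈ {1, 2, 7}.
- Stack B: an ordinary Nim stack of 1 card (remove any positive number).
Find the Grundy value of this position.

Grundy values for stack A (subtraction set {1, 2, 7}):
k:     0  1  2  3  4  5  6  7  8
g(k):  0  1  2  0  1  2  0  1  2
So g(8) = 2.
Stack B is a plain Nim stack of size 1, so its Grundy value is 1.
By the Sprague-Grundy theorem, the Grundy value of a sum of independent games is the XOR of the component values.
Combined value = 2 ⊕ 1 = 3.

3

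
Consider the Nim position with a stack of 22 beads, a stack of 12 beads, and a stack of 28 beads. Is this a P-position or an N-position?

N-position

Nim-sum: 22 ^ 12 ^ 28 = 6.
The nim-sum is 6 ≠ 0, so this is an N-position: the player to move can win.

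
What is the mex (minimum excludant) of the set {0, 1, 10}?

2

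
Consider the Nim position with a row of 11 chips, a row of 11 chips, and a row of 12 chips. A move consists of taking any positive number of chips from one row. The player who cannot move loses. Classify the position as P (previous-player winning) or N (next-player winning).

N-position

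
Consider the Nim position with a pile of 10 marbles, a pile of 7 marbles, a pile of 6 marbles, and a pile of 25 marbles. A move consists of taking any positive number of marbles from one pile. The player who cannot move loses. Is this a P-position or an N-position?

N-position

Nim-sum: 10 ^ 7 ^ 6 ^ 25 = 18.
The nim-sum is 18 ≠ 0, so this is an N-position: the player to move can win.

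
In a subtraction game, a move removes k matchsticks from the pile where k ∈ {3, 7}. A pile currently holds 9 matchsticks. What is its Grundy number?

1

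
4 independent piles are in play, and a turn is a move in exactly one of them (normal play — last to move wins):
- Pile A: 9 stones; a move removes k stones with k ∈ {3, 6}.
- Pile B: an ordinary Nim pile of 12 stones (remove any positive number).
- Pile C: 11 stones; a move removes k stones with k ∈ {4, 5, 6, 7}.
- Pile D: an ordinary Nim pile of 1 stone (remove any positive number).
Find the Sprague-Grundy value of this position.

For pile A, compute g(0), g(1), … with moves {3, 6}:
k:     0  1  2  3  4  5  6  7  8  9
g(k):  0  0  0  1  1  1  2  2  2  0
So g(9) = 0.
Pile B is a plain Nim pile of size 12, so its Grundy value is 12.
Build the Grundy sequence for pile C with g(k) = mex{g(k−s) : s ∈ {4, 5, 6, 7}, s ≤ k}:
k:     0  1  2  3  4  5  6  7  8  9 10 11
g(k):  0  0  0  0  1  1  1  1  2  2  2  0
So g(11) = 0.
Pile D is a plain Nim pile of size 1, so its Grundy value is 1.
The value of a disjunctive sum is the nim-sum of the parts.
Combined value = 0 XOR 12 XOR 0 XOR 1 = 13.

13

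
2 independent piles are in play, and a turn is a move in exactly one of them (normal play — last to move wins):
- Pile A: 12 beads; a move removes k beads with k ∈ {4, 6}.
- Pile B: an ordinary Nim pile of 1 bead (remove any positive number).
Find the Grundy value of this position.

1

Grundy values for pile A (subtraction set {4, 6}):
g(0) = mex{} = 0
g(1) = mex{} = 0
g(2) = mex{} = 0
g(3) = mex{} = 0
g(4) = mex{0} = 1
g(5) = mex{0} = 1
g(6) = mex{0} = 1
g(7) = mex{0} = 1
g(8) = mex{0,1} = 2
g(9) = mex{0,1} = 2
g(10) = mex{1} = 0
g(11) = mex{1} = 0
g(12) = mex{1,2} = 0
So g(12) = 0.
Pile B is a plain Nim pile of size 1, so its Grundy value is 1.
The value of a disjunctive sum is the nim-sum of the parts.
Combined value = 0 XOR 1 = 1.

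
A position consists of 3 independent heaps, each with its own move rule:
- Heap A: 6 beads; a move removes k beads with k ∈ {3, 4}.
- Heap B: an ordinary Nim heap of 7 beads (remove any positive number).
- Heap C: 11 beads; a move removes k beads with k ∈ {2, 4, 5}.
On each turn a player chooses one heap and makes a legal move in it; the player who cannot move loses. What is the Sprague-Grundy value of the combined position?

For heap A, compute g(0), g(1), … with moves {3, 4}:
k:     0  1  2  3  4  5  6
g(k):  0  0  0  1  1  1  2
So g(6) = 2.
Heap B is a plain Nim heap of size 7, so its Grundy value is 7.
For heap C, compute g(0), g(1), … with moves {2, 4, 5}:
g(0) = mex{} = 0
g(1) = mex{} = 0
g(2) = mex{0} = 1
g(3) = mex{0} = 1
g(4) = mex{0,1} = 2
g(5) = mex{0,1} = 2
g(6) = mex{0,1,2} = 3
g(7) = mex{1,2} = 0
g(8) = mex{1,2,3} = 0
g(9) = mex{0,2} = 1
g(10) = mex{0,2,3} = 1
g(11) = mex{0,1,3} = 2
So g(11) = 2.
By the Sprague-Grundy theorem, the Grundy value of a sum of independent games is the XOR of the component values.
Combined value = 2 ⊕ 7 ⊕ 2 = 7.

7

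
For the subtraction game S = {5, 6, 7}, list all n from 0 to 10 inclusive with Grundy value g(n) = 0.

0, 1, 2, 3, 4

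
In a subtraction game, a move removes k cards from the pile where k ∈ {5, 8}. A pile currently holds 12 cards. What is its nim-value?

Build the Grundy sequence with g(k) = mex{g(k−s) : s ∈ {5, 8}, s ≤ k}:
g(0) = mex{} = 0
g(1) = mex{} = 0
g(2) = mex{} = 0
g(3) = mex{} = 0
g(4) = mex{} = 0
g(5) = mex{0} = 1
g(6) = mex{0} = 1
g(7) = mex{0} = 1
g(8) = mex{0} = 1
g(9) = mex{0} = 1
g(10) = mex{0,1} = 2
g(11) = mex{0,1} = 2
g(12) = mex{0,1} = 2
So g(12) = 2.

2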